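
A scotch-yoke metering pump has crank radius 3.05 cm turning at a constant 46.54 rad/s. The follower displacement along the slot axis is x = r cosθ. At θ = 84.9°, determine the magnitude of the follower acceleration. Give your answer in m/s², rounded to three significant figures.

5.87

ω = 46.54 rad/s
x = r cosθ ⇒ ẍ = −rω² cosθ (ω constant).
|a| = rω²|cosθ| = 0.0305·(46.54)²·|cos 84.9°| = 5.8725 m/s².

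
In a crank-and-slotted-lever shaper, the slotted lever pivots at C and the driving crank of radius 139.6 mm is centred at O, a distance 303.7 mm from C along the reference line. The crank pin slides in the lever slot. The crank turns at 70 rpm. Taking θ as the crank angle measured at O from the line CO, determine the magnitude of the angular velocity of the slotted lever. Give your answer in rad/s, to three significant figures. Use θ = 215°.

ω = 7.33 rad/s (from 70 rpm).
Crank pin A relative to C: A = (d + r cosθ, r sinθ); lever angle φ = atan2(r sinθ, d + r cosθ).
Differentiating tanφ: φ̇ = rω(d cosθ + r)/(d² + r² + 2dr cosθ).
d² + r² + 2dr cosθ = |CA|² = 0.0422635 m²;  d cosθ + r = -0.10918 m.
|ω_lever| = |0.1396·7.33·-0.10918| / 0.0422635 = 2.6435 rad/s.

2.64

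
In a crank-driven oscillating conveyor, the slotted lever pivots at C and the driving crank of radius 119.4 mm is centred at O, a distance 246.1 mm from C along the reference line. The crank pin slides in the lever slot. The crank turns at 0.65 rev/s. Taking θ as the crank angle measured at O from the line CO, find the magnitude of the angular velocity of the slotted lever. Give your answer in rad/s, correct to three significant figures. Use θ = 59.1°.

ω = 4.084 rad/s (from 0.65 rev/s).
Crank pin A relative to C: A = (d + r cosθ, r sinθ); lever angle φ = atan2(r sinθ, d + r cosθ).
Differentiating tanφ: φ̇ = rω(d cosθ + r)/(d² + r² + 2dr cosθ).
d² + r² + 2dr cosθ = |CA|² = 0.105002 m²;  d cosθ + r = +0.24578 m.
|ω_lever| = |0.1194·4.084·+0.24578| / 0.105002 = 1.1414 rad/s.

1.14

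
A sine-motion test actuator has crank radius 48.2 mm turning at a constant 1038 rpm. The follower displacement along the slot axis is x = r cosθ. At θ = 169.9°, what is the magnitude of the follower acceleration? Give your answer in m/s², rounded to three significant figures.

ω = 108.7 rad/s (from 1038 rpm).
x = r cosθ ⇒ ẍ = −rω² cosθ (ω constant).
|a| = rω²|cosθ| = 0.0482·(108.7)²·|cos 169.9°| = 560.68 m/s².

561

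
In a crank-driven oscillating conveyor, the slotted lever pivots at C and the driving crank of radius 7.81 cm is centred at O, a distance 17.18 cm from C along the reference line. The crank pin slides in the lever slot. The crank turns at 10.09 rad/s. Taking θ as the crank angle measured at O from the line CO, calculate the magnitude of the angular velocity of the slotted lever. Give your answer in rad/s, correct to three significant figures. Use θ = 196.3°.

6.94

ω = 10.09 rad/s
Crank pin A relative to C: A = (d + r cosθ, r sinθ); lever angle φ = atan2(r sinθ, d + r cosθ).
Differentiating tanφ: φ̇ = rω(d cosθ + r)/(d² + r² + 2dr cosθ).
d² + r² + 2dr cosθ = |CA|² = 0.00985832 m²;  d cosθ + r = -0.086795 m.
|ω_lever| = |0.0781·10.09·-0.086795| / 0.00985832 = 6.938 rad/s.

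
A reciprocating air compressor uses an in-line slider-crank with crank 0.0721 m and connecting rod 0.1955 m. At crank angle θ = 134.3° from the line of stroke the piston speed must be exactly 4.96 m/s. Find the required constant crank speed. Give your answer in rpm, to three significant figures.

For an in-line slider-crank, |v_piston| = rω|sinθ|·[1 + r cosθ/√(L² − r² sin²θ)].
With r = 0.0721 m, L = 0.1955 m, θ = 134.3°: the bracketed kinematic factor |dx/dθ| = 0.037822 m.
ω = v/|dx/dθ| = 4.96/0.037822 = 131.14 rad/s.
N = 60ω/(2π) = 1252.3 rpm.

1250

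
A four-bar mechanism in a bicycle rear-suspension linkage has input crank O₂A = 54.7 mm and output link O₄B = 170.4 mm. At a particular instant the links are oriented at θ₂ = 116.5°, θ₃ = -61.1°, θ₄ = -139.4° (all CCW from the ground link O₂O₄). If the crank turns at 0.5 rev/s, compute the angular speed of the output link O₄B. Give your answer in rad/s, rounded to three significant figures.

0.0431

ω₂ = 3.142 rad/s (from 0.5 rev/s).
Differentiating the loop-closure r₂e^{iθ₂}+r₃e^{iθ₃}=r₁+r₄e^{iθ₄} gives r₂ω₂e^{iθ₂}+r₃ω₃e^{iθ₃}=r₄ω₄e^{iθ₄}.
Eliminating the other unknown: ω₄ = r₂ω₂ sin(θ₂−θ₃) / [r₄ sin(θ₄−θ₃)].
Numerator sine = +0.04188; denominator sine = -0.97922.
Result = 0.0547·3.142·(+0.04188) / (0.1704·(-0.97922)) = -0.043127 rad/s; magnitude 0.043127 rad/s.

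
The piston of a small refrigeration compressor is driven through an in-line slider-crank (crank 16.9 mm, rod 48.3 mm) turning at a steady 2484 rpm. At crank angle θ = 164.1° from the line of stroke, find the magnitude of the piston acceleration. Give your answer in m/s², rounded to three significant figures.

755

ω = 2π·2484/60 = 260.1 rad/s
x(θ) = r cosθ + √(L² − r² sin²θ); with ω constant, a = ω²·d²x/dθ².
d²x/dθ² = −r cosθ − r²(cos2θ)/√u − r⁴ sin²2θ/(4u^{3/2}),  u = L² − r² sin²θ = 0.00231145 m².
Substituting r = 0.0169 m, L = 0.0483 m, θ = 164.1°: d²x/dθ² = +0.011154 m.
a = ω²·d²x/dθ² = (260.1)²·(+0.011154) = +754.7 m/s²;  |a| = 754.7 m/s².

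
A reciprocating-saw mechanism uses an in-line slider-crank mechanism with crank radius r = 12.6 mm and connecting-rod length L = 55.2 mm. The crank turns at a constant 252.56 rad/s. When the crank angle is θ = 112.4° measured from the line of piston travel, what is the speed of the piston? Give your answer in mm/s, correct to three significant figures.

ω = 252.6 rad/s
For an in-line slider-crank, x = r cosθ + √(L² − r² sin²θ), so v = −rω sinθ·[1 + r cosθ/√(L² − r² sin²θ)].
With r = 0.0126 m, L = 0.0552 m, θ = 112.4°: √(L² − r² sin²θ) = 0.053957 m.
v = −0.0126·252.6·0.92455·[1 + 0.0126·-0.38107/0.053957] = -2.6803 m/s.
|v| = 2.6803 m/s = 2680.3 mm/s.

2680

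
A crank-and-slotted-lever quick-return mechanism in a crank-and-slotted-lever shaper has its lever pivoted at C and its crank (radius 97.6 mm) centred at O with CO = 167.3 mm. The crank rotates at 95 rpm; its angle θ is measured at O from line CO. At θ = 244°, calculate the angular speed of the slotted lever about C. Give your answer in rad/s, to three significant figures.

1.02

ω = 9.948 rad/s (from 95 rpm).
Crank pin A relative to C: A = (d + r cosθ, r sinθ); lever angle φ = atan2(r sinθ, d + r cosθ).
Differentiating tanφ: φ̇ = rω(d cosθ + r)/(d² + r² + 2dr cosθ).
d² + r² + 2dr cosθ = |CA|² = 0.0231992 m²;  d cosθ + r = +0.024261 m.
|ω_lever| = |0.0976·9.948·+0.024261| / 0.0231992 = 1.0154 rad/s.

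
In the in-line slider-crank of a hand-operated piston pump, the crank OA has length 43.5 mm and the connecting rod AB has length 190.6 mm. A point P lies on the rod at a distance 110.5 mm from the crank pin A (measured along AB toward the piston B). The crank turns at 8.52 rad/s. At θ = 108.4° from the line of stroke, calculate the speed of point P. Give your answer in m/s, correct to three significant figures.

0.340

ω = 8.52 rad/s.  Crank-pin speed |V_A| = rω = 0.37062 m/s, perpendicular to OA.
Rod angle: sinφ = −(r/L) sinθ ⇒ φ = -12.507°; ω_rod = −rω cosθ/√(L²−r²sin²θ) = +0.6287 rad/s.
V_P = V_A + ω_rod × AP, with AP = 0.1105 m along the rod.
Components: V_Px = −rω sinθ − a·ω_rod·sinφ = -0.33663 m/s;  V_Py = rω cosθ + a·ω_rod·cosφ = -0.049164 m/s.
|V_P| = √(V_Px² + V_Py²) = 0.3402 m/s.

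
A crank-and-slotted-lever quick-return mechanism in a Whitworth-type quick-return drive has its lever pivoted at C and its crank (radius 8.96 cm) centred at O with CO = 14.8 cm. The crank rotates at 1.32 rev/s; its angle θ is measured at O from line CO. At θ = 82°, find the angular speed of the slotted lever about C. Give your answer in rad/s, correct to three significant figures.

2.44

ω = 8.294 rad/s (from 1.32 rev/s).
Crank pin A relative to C: A = (d + r cosθ, r sinθ); lever angle φ = atan2(r sinθ, d + r cosθ).
Differentiating tanφ: φ̇ = rω(d cosθ + r)/(d² + r² + 2dr cosθ).
d² + r² + 2dr cosθ = |CA|² = 0.0336233 m²;  d cosθ + r = +0.1102 m.
|ω_lever| = |0.0896·8.294·+0.1102| / 0.0336233 = 2.4355 rad/s.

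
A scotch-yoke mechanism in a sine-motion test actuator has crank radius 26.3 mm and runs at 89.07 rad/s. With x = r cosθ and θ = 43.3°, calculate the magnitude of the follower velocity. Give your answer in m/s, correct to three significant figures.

ω = 89.07 rad/s
x = r cosθ ⇒ ẋ = −rω sinθ.
|v| = rω|sinθ| = 0.0263·89.07·|sin 43.3°| = 1.6066 m/s.

1.61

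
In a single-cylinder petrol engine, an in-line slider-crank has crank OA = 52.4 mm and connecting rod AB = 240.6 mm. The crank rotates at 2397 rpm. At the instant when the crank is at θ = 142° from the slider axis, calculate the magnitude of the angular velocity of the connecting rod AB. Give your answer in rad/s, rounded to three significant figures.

ω = 251 rad/s (converted from 2397 rpm).
The rod makes angle φ with the slider axis where L sinφ = r sinθ; differentiating, L cosφ·φ̇ = r ω cosθ.
L cosφ = √(L² − r² sin²θ) = 0.23843 m.
|ω_rod| = r ω |cosθ| / √(L² − r² sin²θ) = 0.0524·251·0.78801/0.23843 = 43.471 rad/s.

43.5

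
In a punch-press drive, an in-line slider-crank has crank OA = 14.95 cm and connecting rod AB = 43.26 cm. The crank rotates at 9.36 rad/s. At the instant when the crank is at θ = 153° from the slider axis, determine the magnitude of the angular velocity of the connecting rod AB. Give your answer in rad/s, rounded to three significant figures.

2.92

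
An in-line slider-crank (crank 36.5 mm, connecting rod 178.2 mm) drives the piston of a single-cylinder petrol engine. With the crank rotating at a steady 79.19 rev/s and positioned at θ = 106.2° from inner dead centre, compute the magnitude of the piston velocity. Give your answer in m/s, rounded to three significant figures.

16.4

ω = 2π·79.2 = 497.6 rad/s
For an in-line slider-crank, x = r cosθ + √(L² − r² sin²θ), so v = −rω sinθ·[1 + r cosθ/√(L² − r² sin²θ)].
With r = 0.0365 m, L = 0.1782 m, θ = 106.2°: √(L² − r² sin²θ) = 0.17472 m.
v = −0.0365·497.6·0.96029·[1 + 0.0365·-0.27899/0.17472] = -16.424 m/s.
|v| = 16.424 m/s.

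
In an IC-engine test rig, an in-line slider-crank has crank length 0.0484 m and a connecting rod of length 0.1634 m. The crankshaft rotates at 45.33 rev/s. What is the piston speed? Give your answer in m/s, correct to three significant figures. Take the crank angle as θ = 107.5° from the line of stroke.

11.9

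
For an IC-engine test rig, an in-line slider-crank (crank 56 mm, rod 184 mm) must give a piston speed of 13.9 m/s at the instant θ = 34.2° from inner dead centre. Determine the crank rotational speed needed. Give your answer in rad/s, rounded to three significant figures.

352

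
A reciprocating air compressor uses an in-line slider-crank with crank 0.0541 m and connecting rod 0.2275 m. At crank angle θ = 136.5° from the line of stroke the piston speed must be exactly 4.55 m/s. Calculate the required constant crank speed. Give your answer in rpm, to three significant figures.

1410

For an in-line slider-crank, |v_piston| = rω|sinθ|·[1 + r cosθ/√(L² − r² sin²θ)].
With r = 0.0541 m, L = 0.2275 m, θ = 136.5°: the bracketed kinematic factor |dx/dθ| = 0.030728 m.
ω = v/|dx/dθ| = 4.55/0.030728 = 148.07 rad/s.
N = 60ω/(2π) = 1414 rpm.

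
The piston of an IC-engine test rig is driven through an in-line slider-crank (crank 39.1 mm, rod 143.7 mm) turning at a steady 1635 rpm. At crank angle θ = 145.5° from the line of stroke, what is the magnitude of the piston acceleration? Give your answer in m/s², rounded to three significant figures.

826

ω = 2π·1635/60 = 171.2 rad/s
x(θ) = r cosθ + √(L² − r² sin²θ); with ω constant, a = ω²·d²x/dθ².
d²x/dθ² = −r cosθ − r²(cos2θ)/√u − r⁴ sin²2θ/(4u^{3/2}),  u = L² − r² sin²θ = 0.0201592 m².
Substituting r = 0.0391 m, L = 0.1437 m, θ = 145.5°: d²x/dθ² = +0.028187 m.
a = ω²·d²x/dθ² = (171.2)²·(+0.028187) = +826.3 m/s²;  |a| = 826.3 m/s².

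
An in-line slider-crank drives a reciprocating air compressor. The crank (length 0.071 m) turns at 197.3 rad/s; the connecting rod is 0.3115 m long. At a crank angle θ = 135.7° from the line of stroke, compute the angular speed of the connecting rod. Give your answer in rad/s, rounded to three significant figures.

ω = 197.3 rad/s
The rod makes angle φ with the slider axis where L sinφ = r sinθ; differentiating, L cosφ·φ̇ = r ω cosθ.
L cosφ = √(L² − r² sin²θ) = 0.30753 m.
|ω_rod| = r ω |cosθ| / √(L² − r² sin²θ) = 0.071·197.3·0.71569/0.30753 = 32.601 rad/s.

32.6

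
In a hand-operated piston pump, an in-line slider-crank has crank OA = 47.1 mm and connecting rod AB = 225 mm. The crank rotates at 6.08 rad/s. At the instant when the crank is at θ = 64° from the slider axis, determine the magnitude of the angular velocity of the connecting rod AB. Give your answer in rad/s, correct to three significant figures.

0.568

ω = 6.08 rad/s
The rod makes angle φ with the slider axis where L sinφ = r sinθ; differentiating, L cosφ·φ̇ = r ω cosθ.
L cosφ = √(L² − r² sin²θ) = 0.22098 m.
|ω_rod| = r ω |cosθ| / √(L² − r² sin²θ) = 0.0471·6.08·0.43837/0.22098 = 0.56808 rad/s.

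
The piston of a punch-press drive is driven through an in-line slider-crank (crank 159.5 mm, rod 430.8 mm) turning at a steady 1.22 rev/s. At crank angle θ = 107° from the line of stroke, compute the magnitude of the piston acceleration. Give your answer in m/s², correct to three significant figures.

ω = 2π·1.22 = 7.665 rad/s
x(θ) = r cosθ + √(L² − r² sin²θ); with ω constant, a = ω²·d²x/dθ².
d²x/dθ² = −r cosθ − r²(cos2θ)/√u − r⁴ sin²2θ/(4u^{3/2}),  u = L² − r² sin²θ = 0.162323 m².
Substituting r = 0.1595 m, L = 0.4308 m, θ = 107°: d²x/dθ² = +0.098208 m.
a = ω²·d²x/dθ² = (7.665)²·(+0.098208) = +5.7707 m/s²;  |a| = 5.7707 m/s².

5.77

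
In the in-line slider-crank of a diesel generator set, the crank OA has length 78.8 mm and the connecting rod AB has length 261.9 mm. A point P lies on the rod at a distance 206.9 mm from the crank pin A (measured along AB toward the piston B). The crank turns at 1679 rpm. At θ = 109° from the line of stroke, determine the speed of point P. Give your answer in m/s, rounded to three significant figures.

ω = 175.8 rad/s.  Crank-pin speed |V_A| = rω = 13.855 m/s, perpendicular to OA.
Rod angle: sinφ = −(r/L) sinθ ⇒ φ = -16.528°; ω_rod = −rω cosθ/√(L²−r²sin²θ) = +17.965 rad/s.
V_P = V_A + ω_rod × AP, with AP = 0.2069 m along the rod.
Components: V_Px = −rω sinθ − a·ω_rod·sinφ = -12.043 m/s;  V_Py = rω cosθ + a·ω_rod·cosφ = -0.94727 m/s.
|V_P| = √(V_Px² + V_Py²) = 12.08 m/s.

12.1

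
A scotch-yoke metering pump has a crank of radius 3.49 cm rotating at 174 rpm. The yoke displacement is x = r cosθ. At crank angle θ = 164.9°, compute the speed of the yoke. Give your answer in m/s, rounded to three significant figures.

ω = 18.22 rad/s (from 174 rpm).
x = r cosθ ⇒ ẋ = −rω sinθ.
|v| = rω|sinθ| = 0.0349·18.22·|sin 164.9°| = 0.16566 m/s.

0.166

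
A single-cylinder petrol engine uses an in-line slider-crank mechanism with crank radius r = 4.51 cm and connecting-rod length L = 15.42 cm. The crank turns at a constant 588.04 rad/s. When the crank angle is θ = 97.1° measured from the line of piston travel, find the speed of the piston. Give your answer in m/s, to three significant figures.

ω = 588 rad/s
For an in-line slider-crank, x = r cosθ + √(L² − r² sin²θ), so v = −rω sinθ·[1 + r cosθ/√(L² − r² sin²θ)].
With r = 0.0451 m, L = 0.1542 m, θ = 97.1°: √(L² − r² sin²θ) = 0.14756 m.
v = −0.0451·588·0.99233·[1 + 0.0451·-0.12360/0.14756] = -25.323 m/s.
|v| = 25.323 m/s.

25.3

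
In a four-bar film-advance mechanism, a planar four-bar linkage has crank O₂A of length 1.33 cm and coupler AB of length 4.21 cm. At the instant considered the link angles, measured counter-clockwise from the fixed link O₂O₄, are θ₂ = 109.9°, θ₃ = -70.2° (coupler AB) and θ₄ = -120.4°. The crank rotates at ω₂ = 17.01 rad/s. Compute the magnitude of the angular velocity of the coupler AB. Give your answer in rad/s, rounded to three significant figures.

5.38

ω₂ = 17.01 rad/s
Differentiating the loop-closure r₂e^{iθ₂}+r₃e^{iθ₃}=r₁+r₄e^{iθ₄} gives r₂ω₂e^{iθ₂}+r₃ω₃e^{iθ₃}=r₄ω₄e^{iθ₄}.
Eliminating the other unknown: ω₃ = r₂ω₂ sin(θ₄−θ₂) / [r₃ sin(θ₃−θ₄)].
Numerator sine = +0.76940; denominator sine = +0.76828.
Result = 0.0133·17.01·(+0.76940) / (0.0421·(+0.76828)) = +5.3815 rad/s; magnitude 5.3815 rad/s.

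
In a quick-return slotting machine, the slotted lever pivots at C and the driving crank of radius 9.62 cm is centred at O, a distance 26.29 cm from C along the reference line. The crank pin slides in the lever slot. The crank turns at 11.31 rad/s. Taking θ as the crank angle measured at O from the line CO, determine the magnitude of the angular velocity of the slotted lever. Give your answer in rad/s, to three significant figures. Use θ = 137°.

ω = 11.31 rad/s
Crank pin A relative to C: A = (d + r cosθ, r sinθ); lever angle φ = atan2(r sinθ, d + r cosθ).
Differentiating tanφ: φ̇ = rω(d cosθ + r)/(d² + r² + 2dr cosθ).
d² + r² + 2dr cosθ = |CA|² = 0.0413775 m²;  d cosθ + r = -0.096073 m.
|ω_lever| = |0.0962·11.31·-0.096073| / 0.0413775 = 2.5262 rad/s.

2.53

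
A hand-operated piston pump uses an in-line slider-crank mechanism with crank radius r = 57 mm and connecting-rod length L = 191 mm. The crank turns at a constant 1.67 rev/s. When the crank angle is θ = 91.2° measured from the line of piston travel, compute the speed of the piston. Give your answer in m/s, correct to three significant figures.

ω = 2π·1.67 = 10.49 rad/s
For an in-line slider-crank, x = r cosθ + √(L² − r² sin²θ), so v = −rω sinθ·[1 + r cosθ/√(L² − r² sin²θ)].
With r = 0.057 m, L = 0.191 m, θ = 91.2°: √(L² − r² sin²θ) = 0.1823 m.
v = −0.057·10.49·0.99978·[1 + 0.057·-0.02094/0.1823] = -0.59405 m/s.
|v| = 0.59405 m/s.

0.594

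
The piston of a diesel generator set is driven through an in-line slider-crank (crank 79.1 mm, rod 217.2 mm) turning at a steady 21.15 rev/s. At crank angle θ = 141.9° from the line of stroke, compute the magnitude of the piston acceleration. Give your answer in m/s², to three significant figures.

ω = 2π·21.1 = 132.9 rad/s
x(θ) = r cosθ + √(L² − r² sin²θ); with ω constant, a = ω²·d²x/dθ².
d²x/dθ² = −r cosθ − r²(cos2θ)/√u − r⁴ sin²2θ/(4u^{3/2}),  u = L² − r² sin²θ = 0.0447937 m².
Substituting r = 0.0791 m, L = 0.2172 m, θ = 141.9°: d²x/dθ² = +0.054221 m.
a = ω²·d²x/dθ² = (132.9)²·(+0.054221) = +957.52 m/s²;  |a| = 957.52 m/s².

958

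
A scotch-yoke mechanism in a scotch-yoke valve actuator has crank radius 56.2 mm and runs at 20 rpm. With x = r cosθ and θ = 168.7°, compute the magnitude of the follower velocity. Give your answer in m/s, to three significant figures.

ω = 2.094 rad/s (from 20 rpm).
x = r cosθ ⇒ ẋ = −rω sinθ.
|v| = rω|sinθ| = 0.0562·2.094·|sin 168.7°| = 0.023064 m/s.

0.0231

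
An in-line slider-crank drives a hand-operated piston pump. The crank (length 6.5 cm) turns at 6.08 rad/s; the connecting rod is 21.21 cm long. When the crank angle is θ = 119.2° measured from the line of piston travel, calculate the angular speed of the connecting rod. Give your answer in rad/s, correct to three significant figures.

ω = 6.08 rad/s
The rod makes angle φ with the slider axis where L sinφ = r sinθ; differentiating, L cosφ·φ̇ = r ω cosθ.
L cosφ = √(L² − r² sin²θ) = 0.20437 m.
|ω_rod| = r ω |cosθ| / √(L² − r² sin²θ) = 0.065·6.08·0.48786/0.20437 = 0.9434 rad/s.

0.943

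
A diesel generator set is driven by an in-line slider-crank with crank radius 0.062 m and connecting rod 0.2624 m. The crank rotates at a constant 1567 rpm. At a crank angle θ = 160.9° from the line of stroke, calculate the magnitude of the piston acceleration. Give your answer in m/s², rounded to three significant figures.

1260

ω = 2π·1567/60 = 164.1 rad/s
x(θ) = r cosθ + √(L² − r² sin²θ); with ω constant, a = ω²·d²x/dθ².
d²x/dθ² = −r cosθ − r²(cos2θ)/√u − r⁴ sin²2θ/(4u^{3/2}),  u = L² − r² sin²θ = 0.0684422 m².
Substituting r = 0.062 m, L = 0.2624 m, θ = 160.9°: d²x/dθ² = +0.046961 m.
a = ω²·d²x/dθ² = (164.1)²·(+0.046961) = +1264.5 m/s²;  |a| = 1264.5 m/s².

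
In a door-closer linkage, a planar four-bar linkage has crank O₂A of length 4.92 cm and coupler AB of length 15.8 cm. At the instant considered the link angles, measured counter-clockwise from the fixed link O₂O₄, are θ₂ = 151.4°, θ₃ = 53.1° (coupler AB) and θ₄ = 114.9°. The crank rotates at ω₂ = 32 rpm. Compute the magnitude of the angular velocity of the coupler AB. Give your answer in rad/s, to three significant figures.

0.704

ω₂ = 3.351 rad/s (from 32 rpm).
Differentiating the loop-closure r₂e^{iθ₂}+r₃e^{iθ₃}=r₁+r₄e^{iθ₄} gives r₂ω₂e^{iθ₂}+r₃ω₃e^{iθ₃}=r₄ω₄e^{iθ₄}.
Eliminating the other unknown: ω₃ = r₂ω₂ sin(θ₄−θ₂) / [r₃ sin(θ₃−θ₄)].
Numerator sine = -0.59482; denominator sine = -0.88130.
Result = 0.0492·3.351·(-0.59482) / (0.158·(-0.88130)) = +0.70429 rad/s; magnitude 0.70429 rad/s.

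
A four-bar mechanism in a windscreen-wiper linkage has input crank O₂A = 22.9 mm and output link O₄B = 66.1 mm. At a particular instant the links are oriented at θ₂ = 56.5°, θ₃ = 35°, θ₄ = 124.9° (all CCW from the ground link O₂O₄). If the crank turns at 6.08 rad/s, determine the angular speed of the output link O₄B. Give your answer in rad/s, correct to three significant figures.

0.772

ω₂ = 6.08 rad/s
Differentiating the loop-closure r₂e^{iθ₂}+r₃e^{iθ₃}=r₁+r₄e^{iθ₄} gives r₂ω₂e^{iθ₂}+r₃ω₃e^{iθ₃}=r₄ω₄e^{iθ₄}.
Eliminating the other unknown: ω₄ = r₂ω₂ sin(θ₂−θ₃) / [r₄ sin(θ₄−θ₃)].
Numerator sine = +0.36650; denominator sine = +1.00000.
Result = 0.0229·6.08·(+0.36650) / (0.0661·(+1.00000)) = +0.77199 rad/s; magnitude 0.77199 rad/s.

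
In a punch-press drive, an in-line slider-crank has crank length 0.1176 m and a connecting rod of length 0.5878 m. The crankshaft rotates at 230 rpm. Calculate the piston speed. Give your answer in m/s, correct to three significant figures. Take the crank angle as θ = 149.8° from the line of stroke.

1.18

ω = 2π·230/60 = 24.09 rad/s
For an in-line slider-crank, x = r cosθ + √(L² − r² sin²θ), so v = −rω sinθ·[1 + r cosθ/√(L² − r² sin²θ)].
With r = 0.1176 m, L = 0.5878 m, θ = 149.8°: √(L² − r² sin²θ) = 0.58482 m.
v = −0.1176·24.09·0.50302·[1 + 0.1176·-0.86427/0.58482] = -1.1772 m/s.
|v| = 1.1772 m/s.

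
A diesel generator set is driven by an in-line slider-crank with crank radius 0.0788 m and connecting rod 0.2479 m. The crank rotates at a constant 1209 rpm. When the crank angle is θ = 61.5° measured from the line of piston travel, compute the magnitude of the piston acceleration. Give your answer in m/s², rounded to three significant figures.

ω = 2π·1209/60 = 126.6 rad/s
x(θ) = r cosθ + √(L² − r² sin²θ); with ω constant, a = ω²·d²x/dθ².
d²x/dθ² = −r cosθ − r²(cos2θ)/√u − r⁴ sin²2θ/(4u^{3/2}),  u = L² − r² sin²θ = 0.0566587 m².
Substituting r = 0.0788 m, L = 0.2479 m, θ = 61.5°: d²x/dθ² = -0.023895 m.
a = ω²·d²x/dθ² = (126.6)²·(-0.023895) = -383.02 m/s²;  |a| = 383.02 m/s².

383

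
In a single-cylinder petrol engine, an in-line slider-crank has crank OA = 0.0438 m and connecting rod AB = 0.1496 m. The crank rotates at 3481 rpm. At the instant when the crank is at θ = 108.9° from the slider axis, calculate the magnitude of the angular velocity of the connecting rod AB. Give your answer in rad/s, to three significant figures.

36.0

ω = 364.5 rad/s (converted from 3481 rpm).
The rod makes angle φ with the slider axis where L sinφ = r sinθ; differentiating, L cosφ·φ̇ = r ω cosθ.
L cosφ = √(L² − r² sin²θ) = 0.14375 m.
|ω_rod| = r ω |cosθ| / √(L² − r² sin²θ) = 0.0438·364.5·0.32392/0.14375 = 35.979 rad/s.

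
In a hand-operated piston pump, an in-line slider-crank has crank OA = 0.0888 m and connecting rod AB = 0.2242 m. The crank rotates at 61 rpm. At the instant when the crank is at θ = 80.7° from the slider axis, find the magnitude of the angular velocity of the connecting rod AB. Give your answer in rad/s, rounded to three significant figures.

0.444

ω = 6.388 rad/s (converted from 61 rpm).
The rod makes angle φ with the slider axis where L sinφ = r sinθ; differentiating, L cosφ·φ̇ = r ω cosθ.
L cosφ = √(L² − r² sin²θ) = 0.20636 m.
|ω_rod| = r ω |cosθ| / √(L² − r² sin²θ) = 0.0888·6.388·0.16160/0.20636 = 0.44421 rad/s.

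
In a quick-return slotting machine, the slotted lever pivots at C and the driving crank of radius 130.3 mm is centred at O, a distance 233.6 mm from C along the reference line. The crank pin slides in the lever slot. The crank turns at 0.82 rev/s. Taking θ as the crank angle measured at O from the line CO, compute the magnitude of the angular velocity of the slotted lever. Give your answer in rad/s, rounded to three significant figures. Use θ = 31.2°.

1.79

ω = 5.152 rad/s (from 0.82 rev/s).
Crank pin A relative to C: A = (d + r cosθ, r sinθ); lever angle φ = atan2(r sinθ, d + r cosθ).
Differentiating tanφ: φ̇ = rω(d cosθ + r)/(d² + r² + 2dr cosθ).
d² + r² + 2dr cosθ = |CA|² = 0.123618 m²;  d cosθ + r = +0.33011 m.
|ω_lever| = |0.1303·5.152·+0.33011| / 0.123618 = 1.7927 rad/s.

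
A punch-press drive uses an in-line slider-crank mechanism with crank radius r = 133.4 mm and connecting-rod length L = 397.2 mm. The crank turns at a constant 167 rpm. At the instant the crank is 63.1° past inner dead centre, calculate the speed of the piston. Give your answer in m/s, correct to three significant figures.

ω = 2π·167/60 = 17.49 rad/s
For an in-line slider-crank, x = r cosθ + √(L² − r² sin²θ), so v = −rω sinθ·[1 + r cosθ/√(L² − r² sin²θ)].
With r = 0.1334 m, L = 0.3972 m, θ = 63.1°: √(L² − r² sin²θ) = 0.37897 m.
v = −0.1334·17.49·0.89180·[1 + 0.1334·0.45243/0.37897] = -2.4118 m/s.
|v| = 2.4118 m/s.

2.41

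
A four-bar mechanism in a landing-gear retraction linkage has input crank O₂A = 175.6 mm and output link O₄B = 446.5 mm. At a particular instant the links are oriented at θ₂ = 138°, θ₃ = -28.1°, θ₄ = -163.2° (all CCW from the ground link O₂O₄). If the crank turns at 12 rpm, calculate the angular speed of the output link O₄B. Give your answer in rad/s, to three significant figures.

ω₂ = 1.257 rad/s (from 12 rpm).
Differentiating the loop-closure r₂e^{iθ₂}+r₃e^{iθ₃}=r₁+r₄e^{iθ₄} gives r₂ω₂e^{iθ₂}+r₃ω₃e^{iθ₃}=r₄ω₄e^{iθ₄}.
Eliminating the other unknown: ω₄ = r₂ω₂ sin(θ₂−θ₃) / [r₄ sin(θ₄−θ₃)].
Numerator sine = +0.24023; denominator sine = -0.70587.
Result = 0.1756·1.257·(+0.24023) / (0.4465·(-0.70587)) = -0.16819 rad/s; magnitude 0.16819 rad/s.

0.168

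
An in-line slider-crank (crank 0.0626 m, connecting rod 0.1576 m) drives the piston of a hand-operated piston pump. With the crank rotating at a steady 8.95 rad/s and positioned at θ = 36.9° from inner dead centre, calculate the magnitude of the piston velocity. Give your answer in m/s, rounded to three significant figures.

0.446

ω = 8.95 rad/s
For an in-line slider-crank, x = r cosθ + √(L² − r² sin²θ), so v = −rω sinθ·[1 + r cosθ/√(L² − r² sin²θ)].
With r = 0.0626 m, L = 0.1576 m, θ = 36.9°: √(L² − r² sin²θ) = 0.15305 m.
v = −0.0626·8.95·0.60042·[1 + 0.0626·0.79968/0.15305] = -0.44643 m/s.
|v| = 0.44643 m/s.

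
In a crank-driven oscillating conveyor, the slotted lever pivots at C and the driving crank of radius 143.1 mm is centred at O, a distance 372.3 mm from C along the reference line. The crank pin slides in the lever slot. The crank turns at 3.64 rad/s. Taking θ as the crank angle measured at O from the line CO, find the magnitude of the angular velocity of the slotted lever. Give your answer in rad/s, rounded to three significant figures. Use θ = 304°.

0.837

ω = 3.64 rad/s
Crank pin A relative to C: A = (d + r cosθ, r sinθ); lever angle φ = atan2(r sinθ, d + r cosθ).
Differentiating tanφ: φ̇ = rω(d cosθ + r)/(d² + r² + 2dr cosθ).
d² + r² + 2dr cosθ = |CA|² = 0.218668 m²;  d cosθ + r = +0.35129 m.
|ω_lever| = |0.1431·3.64·+0.35129| / 0.218668 = 0.83679 rad/s.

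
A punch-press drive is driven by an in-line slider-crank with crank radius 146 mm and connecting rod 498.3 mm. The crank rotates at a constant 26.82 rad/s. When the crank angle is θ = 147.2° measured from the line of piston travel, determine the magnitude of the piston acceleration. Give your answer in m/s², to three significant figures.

ω = 26.82 rad/s
x(θ) = r cosθ + √(L² − r² sin²θ); with ω constant, a = ω²·d²x/dθ².
d²x/dθ² = −r cosθ − r²(cos2θ)/√u − r⁴ sin²2θ/(4u^{3/2}),  u = L² − r² sin²θ = 0.242048 m².
Substituting r = 0.146 m, L = 0.4983 m, θ = 147.2°: d²x/dθ² = +0.10403 m.
a = ω²·d²x/dθ² = (26.82)²·(+0.10403) = +74.832 m/s²;  |a| = 74.832 m/s².

74.8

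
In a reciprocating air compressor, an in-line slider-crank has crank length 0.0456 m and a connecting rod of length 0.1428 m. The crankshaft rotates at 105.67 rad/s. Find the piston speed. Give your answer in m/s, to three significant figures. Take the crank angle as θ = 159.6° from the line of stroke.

ω = 105.7 rad/s
For an in-line slider-crank, x = r cosθ + √(L² − r² sin²θ), so v = −rω sinθ·[1 + r cosθ/√(L² − r² sin²θ)].
With r = 0.0456 m, L = 0.1428 m, θ = 159.6°: √(L² − r² sin²θ) = 0.14191 m.
v = −0.0456·105.7·0.34857·[1 + 0.0456·-0.93728/0.14191] = -1.1738 m/s.
|v| = 1.1738 m/s.

1.17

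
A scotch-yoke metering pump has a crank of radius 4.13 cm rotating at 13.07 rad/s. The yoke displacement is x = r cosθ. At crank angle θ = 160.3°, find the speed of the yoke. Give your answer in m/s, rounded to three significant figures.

0.182

ω = 13.07 rad/s
x = r cosθ ⇒ ẋ = −rω sinθ.
|v| = rω|sinθ| = 0.0413·13.07·|sin 160.3°| = 0.18196 m/s.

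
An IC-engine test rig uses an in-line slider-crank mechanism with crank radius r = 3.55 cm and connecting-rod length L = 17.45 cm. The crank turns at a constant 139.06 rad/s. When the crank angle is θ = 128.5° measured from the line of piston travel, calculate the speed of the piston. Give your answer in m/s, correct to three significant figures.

3.37

ω = 139.1 rad/s
For an in-line slider-crank, x = r cosθ + √(L² − r² sin²θ), so v = −rω sinθ·[1 + r cosθ/√(L² − r² sin²θ)].
With r = 0.0355 m, L = 0.1745 m, θ = 128.5°: √(L² − r² sin²θ) = 0.17227 m.
v = −0.0355·139.1·0.78261·[1 + 0.0355·-0.62251/0.17227] = -3.3678 m/s.
|v| = 3.3678 m/s.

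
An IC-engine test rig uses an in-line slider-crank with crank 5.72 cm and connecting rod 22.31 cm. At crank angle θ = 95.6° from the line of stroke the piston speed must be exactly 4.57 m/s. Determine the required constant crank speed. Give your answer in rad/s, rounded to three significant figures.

82.4

For an in-line slider-crank, |v_piston| = rω|sinθ|·[1 + r cosθ/√(L² − r² sin²θ)].
With r = 0.0572 m, L = 0.2231 m, θ = 95.6°: the bracketed kinematic factor |dx/dθ| = 0.055454 m.
ω = v/|dx/dθ| = 4.57/0.055454 = 82.411 rad/s.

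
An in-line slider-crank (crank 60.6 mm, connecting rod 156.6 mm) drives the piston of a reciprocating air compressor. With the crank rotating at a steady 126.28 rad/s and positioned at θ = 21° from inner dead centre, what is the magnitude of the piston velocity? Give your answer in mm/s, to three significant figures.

3740

ω = 126.3 rad/s
For an in-line slider-crank, x = r cosθ + √(L² − r² sin²θ), so v = −rω sinθ·[1 + r cosθ/√(L² − r² sin²θ)].
With r = 0.0606 m, L = 0.1566 m, θ = 21°: √(L² − r² sin²θ) = 0.15509 m.
v = −0.0606·126.3·0.35837·[1 + 0.0606·0.93358/0.15509] = -3.7429 m/s.
|v| = 3.7429 m/s = 3742.9 mm/s.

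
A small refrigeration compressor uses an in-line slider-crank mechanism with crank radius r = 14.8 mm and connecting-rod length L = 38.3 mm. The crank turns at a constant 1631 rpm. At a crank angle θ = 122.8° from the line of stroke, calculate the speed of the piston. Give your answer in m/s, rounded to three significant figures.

1.65

ω = 2π·1631/60 = 170.8 rad/s
For an in-line slider-crank, x = r cosθ + √(L² − r² sin²θ), so v = −rω sinθ·[1 + r cosθ/√(L² − r² sin²θ)].
With r = 0.0148 m, L = 0.0383 m, θ = 122.8°: √(L² − r² sin²θ) = 0.036223 m.
v = −0.0148·170.8·0.84057·[1 + 0.0148·-0.54171/0.036223] = -1.6545 m/s.
|v| = 1.6545 m/s.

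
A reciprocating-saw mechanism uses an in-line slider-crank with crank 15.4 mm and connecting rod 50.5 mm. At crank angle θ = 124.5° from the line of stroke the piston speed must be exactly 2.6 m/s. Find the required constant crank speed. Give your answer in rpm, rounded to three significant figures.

2380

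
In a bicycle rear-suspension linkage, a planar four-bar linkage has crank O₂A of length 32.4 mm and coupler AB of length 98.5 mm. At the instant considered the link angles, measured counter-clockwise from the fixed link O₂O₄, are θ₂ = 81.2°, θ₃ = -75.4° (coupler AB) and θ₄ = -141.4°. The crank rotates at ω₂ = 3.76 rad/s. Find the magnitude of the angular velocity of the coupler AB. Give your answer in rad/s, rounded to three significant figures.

ω₂ = 3.76 rad/s
Differentiating the loop-closure r₂e^{iθ₂}+r₃e^{iθ₃}=r₁+r₄e^{iθ₄} gives r₂ω₂e^{iθ₂}+r₃ω₃e^{iθ₃}=r₄ω₄e^{iθ₄}.
Eliminating the other unknown: ω₃ = r₂ω₂ sin(θ₄−θ₂) / [r₃ sin(θ₃−θ₄)].
Numerator sine = +0.67688; denominator sine = +0.91355.
Result = 0.0324·3.76·(+0.67688) / (0.0985·(+0.91355)) = +0.91638 rad/s; magnitude 0.91638 rad/s.

0.916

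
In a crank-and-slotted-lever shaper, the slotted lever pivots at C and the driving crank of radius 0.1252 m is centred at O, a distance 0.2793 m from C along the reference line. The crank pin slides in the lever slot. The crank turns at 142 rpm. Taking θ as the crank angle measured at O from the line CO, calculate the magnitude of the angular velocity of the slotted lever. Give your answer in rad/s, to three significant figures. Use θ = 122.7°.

0.856

ω = 14.87 rad/s (from 142 rpm).
Crank pin A relative to C: A = (d + r cosθ, r sinθ); lever angle φ = atan2(r sinθ, d + r cosθ).
Differentiating tanφ: φ̇ = rω(d cosθ + r)/(d² + r² + 2dr cosθ).
d² + r² + 2dr cosθ = |CA|² = 0.0559009 m²;  d cosθ + r = -0.025689 m.
|ω_lever| = |0.1252·14.87·-0.025689| / 0.0559009 = 0.85556 rad/s.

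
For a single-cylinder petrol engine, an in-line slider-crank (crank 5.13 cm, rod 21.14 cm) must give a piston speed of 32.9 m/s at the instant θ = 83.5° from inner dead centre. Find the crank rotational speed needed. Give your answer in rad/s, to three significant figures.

For an in-line slider-crank, |v_piston| = rω|sinθ|·[1 + r cosθ/√(L² − r² sin²θ)].
With r = 0.0513 m, L = 0.2114 m, θ = 83.5°: the bracketed kinematic factor |dx/dθ| = 0.052413 m.
ω = v/|dx/dθ| = 32.9/0.052413 = 627.71 rad/s.

628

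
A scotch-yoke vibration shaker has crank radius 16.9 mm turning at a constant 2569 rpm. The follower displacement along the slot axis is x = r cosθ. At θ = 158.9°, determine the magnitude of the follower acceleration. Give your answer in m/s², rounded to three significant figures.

1140

ω = 269 rad/s (from 2569 rpm).
x = r cosθ ⇒ ẍ = −rω² cosθ (ω constant).
|a| = rω²|cosθ| = 0.0169·(269)²·|cos 158.9°| = 1141.1 m/s².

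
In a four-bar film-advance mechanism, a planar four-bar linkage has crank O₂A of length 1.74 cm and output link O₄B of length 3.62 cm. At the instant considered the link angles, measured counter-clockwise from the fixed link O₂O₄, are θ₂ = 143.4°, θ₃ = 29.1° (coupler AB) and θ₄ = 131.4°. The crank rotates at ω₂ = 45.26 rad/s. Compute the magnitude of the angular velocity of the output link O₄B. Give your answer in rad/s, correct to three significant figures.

20.3

ω₂ = 45.26 rad/s
Differentiating the loop-closure r₂e^{iθ₂}+r₃e^{iθ₃}=r₁+r₄e^{iθ₄} gives r₂ω₂e^{iθ₂}+r₃ω₃e^{iθ₃}=r₄ω₄e^{iθ₄}.
Eliminating the other unknown: ω₄ = r₂ω₂ sin(θ₂−θ₃) / [r₄ sin(θ₄−θ₃)].
Numerator sine = +0.91140; denominator sine = +0.97705.
Result = 0.0174·45.26·(+0.91140) / (0.0362·(+0.97705)) = +20.293 rad/s; magnitude 20.293 rad/s.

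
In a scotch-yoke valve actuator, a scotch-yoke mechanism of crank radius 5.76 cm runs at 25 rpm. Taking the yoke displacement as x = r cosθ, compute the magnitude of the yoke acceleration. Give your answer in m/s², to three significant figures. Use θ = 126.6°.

ω = 2.618 rad/s (from 25 rpm).
x = r cosθ ⇒ ẍ = −rω² cosθ (ω constant).
|a| = rω²|cosθ| = 0.0576·(2.618)²·|cos 126.6°| = 0.23538 m/s².

0.235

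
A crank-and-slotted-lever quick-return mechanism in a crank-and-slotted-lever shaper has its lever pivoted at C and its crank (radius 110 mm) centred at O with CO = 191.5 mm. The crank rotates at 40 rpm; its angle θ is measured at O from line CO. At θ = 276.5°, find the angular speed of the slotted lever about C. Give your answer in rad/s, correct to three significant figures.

ω = 4.189 rad/s (from 40 rpm).
Crank pin A relative to C: A = (d + r cosθ, r sinθ); lever angle φ = atan2(r sinθ, d + r cosθ).
Differentiating tanφ: φ̇ = rω(d cosθ + r)/(d² + r² + 2dr cosθ).
d² + r² + 2dr cosθ = |CA|² = 0.0535415 m²;  d cosθ + r = +0.13168 m.
|ω_lever| = |0.11·4.189·+0.13168| / 0.0535415 = 1.1332 rad/s.

1.13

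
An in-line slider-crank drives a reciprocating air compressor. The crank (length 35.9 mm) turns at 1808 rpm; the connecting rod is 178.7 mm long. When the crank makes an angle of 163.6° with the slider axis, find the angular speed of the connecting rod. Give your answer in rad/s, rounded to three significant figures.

36.5

ω = 189.3 rad/s (converted from 1808 rpm).
The rod makes angle φ with the slider axis where L sinφ = r sinθ; differentiating, L cosφ·φ̇ = r ω cosθ.
L cosφ = √(L² − r² sin²θ) = 0.17841 m.
|ω_rod| = r ω |cosθ| / √(L² − r² sin²θ) = 0.0359·189.3·0.95931/0.17841 = 36.547 rad/s.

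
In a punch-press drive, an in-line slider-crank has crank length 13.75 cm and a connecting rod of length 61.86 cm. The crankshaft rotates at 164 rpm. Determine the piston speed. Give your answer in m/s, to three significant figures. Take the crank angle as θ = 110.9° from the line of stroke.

2.03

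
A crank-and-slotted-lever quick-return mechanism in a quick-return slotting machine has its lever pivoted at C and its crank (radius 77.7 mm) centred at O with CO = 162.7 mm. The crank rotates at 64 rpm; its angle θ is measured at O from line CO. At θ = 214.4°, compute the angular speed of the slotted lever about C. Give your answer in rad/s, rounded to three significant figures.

ω = 6.702 rad/s (from 64 rpm).
Crank pin A relative to C: A = (d + r cosθ, r sinθ); lever angle φ = atan2(r sinθ, d + r cosθ).
Differentiating tanφ: φ̇ = rω(d cosθ + r)/(d² + r² + 2dr cosθ).
d² + r² + 2dr cosθ = |CA|² = 0.0116468 m²;  d cosθ + r = -0.056546 m.
|ω_lever| = |0.0777·6.702·-0.056546| / 0.0116468 = 2.5283 rad/s.

2.53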